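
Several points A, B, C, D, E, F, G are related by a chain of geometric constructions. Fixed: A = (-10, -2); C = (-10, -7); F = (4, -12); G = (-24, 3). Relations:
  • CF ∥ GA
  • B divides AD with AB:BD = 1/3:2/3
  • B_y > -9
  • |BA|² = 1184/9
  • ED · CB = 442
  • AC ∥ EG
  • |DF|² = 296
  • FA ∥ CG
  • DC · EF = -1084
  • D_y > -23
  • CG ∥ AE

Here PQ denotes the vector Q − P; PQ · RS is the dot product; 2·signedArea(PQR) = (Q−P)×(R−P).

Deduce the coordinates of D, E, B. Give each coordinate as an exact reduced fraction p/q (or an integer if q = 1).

B = (-2/3, -26/3)
D = (18, -22)
E = (-24, 8)

1. E_x = -24  [AC ∥ EG ∩ CG ∥ AE]
2. E_y = 8  [AC ∥ EG ∩ CG ∥ AE]
   → E = (-24, 8)
3. D_x = 18  [line -28·x + 20·y + 944 = 0 ∩ |DF|² = 296]
4. D_y = -22  [line -28·x + 20·y + 944 = 0 ∩ |DF|² = 296]
   → D = (18, -22)
5. B_x = -2/3  [B divides AD with AB:BD = 1/3:2/3]
6. B_y = -26/3  [B divides AD with AB:BD = 1/3:2/3]
   → B = (-2/3, -26/3)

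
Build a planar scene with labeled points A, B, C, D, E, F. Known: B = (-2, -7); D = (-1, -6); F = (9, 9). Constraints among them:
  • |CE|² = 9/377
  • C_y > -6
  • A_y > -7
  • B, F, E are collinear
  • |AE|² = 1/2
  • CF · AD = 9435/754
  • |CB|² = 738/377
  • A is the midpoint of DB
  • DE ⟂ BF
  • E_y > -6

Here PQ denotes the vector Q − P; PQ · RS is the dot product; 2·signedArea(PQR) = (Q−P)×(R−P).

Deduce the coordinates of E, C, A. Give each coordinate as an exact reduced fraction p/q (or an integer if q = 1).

A = (-3/2, -13/2)
C = (-409/377, -2240/377)
E = (-457/377, -2207/377)

1. E_x = -457/377  [B, F, E are collinear ∩ DE ⟂ BF]
2. E_y = -2207/377  [B, F, E are collinear ∩ DE ⟂ BF]
   → E = (-457/377, -2207/377)
3. A_x = -3/2  [A is the midpoint of DB]
4. A_y = -13/2  [A is the midpoint of DB]
   → A = (-3/2, -13/2)
5. C_x = -409/377  [line -1/2·x + -1/2·y + -2649/754 = 0 ∩ |CB|² = 738/377]
6. C_y = -2240/377  [line -1/2·x + -1/2·y + -2649/754 = 0 ∩ |CB|² = 738/377]
   → C = (-409/377, -2240/377)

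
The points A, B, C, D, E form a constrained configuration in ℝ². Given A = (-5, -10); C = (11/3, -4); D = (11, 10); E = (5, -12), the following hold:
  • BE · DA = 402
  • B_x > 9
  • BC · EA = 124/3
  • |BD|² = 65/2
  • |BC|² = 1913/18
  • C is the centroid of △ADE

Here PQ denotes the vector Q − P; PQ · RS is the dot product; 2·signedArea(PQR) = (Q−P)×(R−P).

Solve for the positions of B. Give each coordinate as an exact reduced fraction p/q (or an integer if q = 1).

B = (19/2, 9/2)

1. B_x = 19/2  [BE · DA = 402 ∩ BC · EA = 124/3]
2. B_y = 9/2  [BE · DA = 402 ∩ BC · EA = 124/3]
   → B = (19/2, 9/2)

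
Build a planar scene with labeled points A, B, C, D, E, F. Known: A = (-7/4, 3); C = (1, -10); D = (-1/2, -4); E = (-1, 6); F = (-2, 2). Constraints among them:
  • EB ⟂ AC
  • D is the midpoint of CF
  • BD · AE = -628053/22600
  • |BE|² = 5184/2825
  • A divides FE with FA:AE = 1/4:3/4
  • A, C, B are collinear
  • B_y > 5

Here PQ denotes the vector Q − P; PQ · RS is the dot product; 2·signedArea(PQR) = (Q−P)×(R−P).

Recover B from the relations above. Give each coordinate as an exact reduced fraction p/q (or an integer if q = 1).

1. B_x = -6569/2825  [A, C, B are collinear ∩ EB ⟂ AC]
2. B_y = 16158/2825  [A, C, B are collinear ∩ EB ⟂ AC]
   → B = (-6569/2825, 16158/2825)

B = (-6569/2825, 16158/2825)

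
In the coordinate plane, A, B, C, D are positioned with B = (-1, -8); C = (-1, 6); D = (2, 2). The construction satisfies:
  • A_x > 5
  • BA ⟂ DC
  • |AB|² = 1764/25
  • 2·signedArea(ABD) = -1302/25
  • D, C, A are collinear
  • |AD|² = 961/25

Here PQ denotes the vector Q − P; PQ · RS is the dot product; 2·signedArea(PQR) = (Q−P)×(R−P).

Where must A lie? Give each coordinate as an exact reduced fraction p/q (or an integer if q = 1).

1. A_x = 143/25  [D, C, A are collinear ∩ BA ⟂ DC]
2. A_y = -74/25  [D, C, A are collinear ∩ BA ⟂ DC]
   → A = (143/25, -74/25)

A = (143/25, -74/25)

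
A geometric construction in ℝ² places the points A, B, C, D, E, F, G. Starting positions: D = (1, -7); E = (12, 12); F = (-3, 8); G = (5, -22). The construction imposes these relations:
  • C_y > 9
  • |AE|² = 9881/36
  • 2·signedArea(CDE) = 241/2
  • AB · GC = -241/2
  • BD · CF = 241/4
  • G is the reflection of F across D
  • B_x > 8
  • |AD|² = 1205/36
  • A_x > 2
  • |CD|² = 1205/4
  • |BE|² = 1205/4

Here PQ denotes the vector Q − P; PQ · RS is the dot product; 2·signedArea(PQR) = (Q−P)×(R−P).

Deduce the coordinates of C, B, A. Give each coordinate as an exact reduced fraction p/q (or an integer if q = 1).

1. C_x = 9/2  [line -19·x + 11·y + -49/2 = 0 ∩ |CD|² = 1205/4]
2. C_y = 10  [line -19·x + 11·y + -49/2 = 0 ∩ |CD|² = 1205/4]
   → C = (9/2, 10)
3. B_x = 17/2  [line 15/2·x + 2·y + -215/4 = 0 ∩ |BE|² = 1205/4]
4. B_y = -5  [line 15/2·x + 2·y + -215/4 = 0 ∩ |BE|² = 1205/4]
   → B = (17/2, -5)
5. A_x = 13/6  [line 1/2·x + -32·y + -175/4 = 0 ∩ |AD|² = 1205/36]
6. A_y = -4/3  [line 1/2·x + -32·y + -175/4 = 0 ∩ |AD|² = 1205/36]
   → A = (13/6, -4/3)

A = (13/6, -4/3)
B = (17/2, -5)
C = (9/2, 10)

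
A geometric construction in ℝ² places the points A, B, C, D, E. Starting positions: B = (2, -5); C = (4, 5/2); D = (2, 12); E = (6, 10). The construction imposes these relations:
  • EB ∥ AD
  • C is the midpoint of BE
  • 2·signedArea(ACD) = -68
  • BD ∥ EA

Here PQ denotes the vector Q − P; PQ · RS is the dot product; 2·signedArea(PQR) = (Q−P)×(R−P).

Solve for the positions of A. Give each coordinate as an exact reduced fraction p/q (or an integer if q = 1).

A = (6, 27)

1. A_x = 6  [EB ∥ AD ∩ BD ∥ EA]
2. A_y = 27  [EB ∥ AD ∩ BD ∥ EA]
   → A = (6, 27)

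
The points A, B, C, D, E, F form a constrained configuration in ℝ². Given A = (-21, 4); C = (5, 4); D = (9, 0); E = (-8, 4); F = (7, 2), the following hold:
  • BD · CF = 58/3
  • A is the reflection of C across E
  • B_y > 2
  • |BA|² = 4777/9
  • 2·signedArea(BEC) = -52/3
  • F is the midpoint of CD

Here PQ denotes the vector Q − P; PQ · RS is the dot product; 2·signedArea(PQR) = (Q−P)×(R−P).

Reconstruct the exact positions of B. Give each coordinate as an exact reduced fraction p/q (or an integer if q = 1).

B = (2, 8/3)

1. B_x = 2  [2·signedArea(BEC) = -52/3 ∩ BD · CF = 58/3]
2. B_y = 8/3  [2·signedArea(BEC) = -52/3 ∩ BD · CF = 58/3]
   → B = (2, 8/3)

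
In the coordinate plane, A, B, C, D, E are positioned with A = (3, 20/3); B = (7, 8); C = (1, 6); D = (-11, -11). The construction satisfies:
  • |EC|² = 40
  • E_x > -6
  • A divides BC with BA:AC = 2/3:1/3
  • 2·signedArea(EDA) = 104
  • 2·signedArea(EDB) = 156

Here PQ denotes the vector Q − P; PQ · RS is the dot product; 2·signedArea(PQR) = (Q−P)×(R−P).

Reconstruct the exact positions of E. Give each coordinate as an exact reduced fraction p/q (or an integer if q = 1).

E = (-5, 4)

1. E_x = -5  [2·signedArea(EDA) = 104 ∩ 2·signedArea(EDB) = 156]
2. E_y = 4  [2·signedArea(EDA) = 104 ∩ 2·signedArea(EDB) = 156]
   → E = (-5, 4)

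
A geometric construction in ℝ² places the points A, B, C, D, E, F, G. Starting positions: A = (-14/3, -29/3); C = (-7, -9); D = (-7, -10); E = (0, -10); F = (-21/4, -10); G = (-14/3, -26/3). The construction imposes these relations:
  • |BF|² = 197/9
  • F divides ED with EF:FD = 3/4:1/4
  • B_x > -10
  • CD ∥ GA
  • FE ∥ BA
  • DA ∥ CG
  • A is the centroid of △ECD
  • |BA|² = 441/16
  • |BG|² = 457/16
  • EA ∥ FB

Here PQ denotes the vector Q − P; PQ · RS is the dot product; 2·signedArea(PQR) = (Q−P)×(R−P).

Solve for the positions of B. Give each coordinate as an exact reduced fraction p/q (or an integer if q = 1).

1. B_x = -119/12  [FE ∥ BA ∩ EA ∥ FB]
2. B_y = -29/3  [FE ∥ BA ∩ EA ∥ FB]
   → B = (-119/12, -29/3)

B = (-119/12, -29/3)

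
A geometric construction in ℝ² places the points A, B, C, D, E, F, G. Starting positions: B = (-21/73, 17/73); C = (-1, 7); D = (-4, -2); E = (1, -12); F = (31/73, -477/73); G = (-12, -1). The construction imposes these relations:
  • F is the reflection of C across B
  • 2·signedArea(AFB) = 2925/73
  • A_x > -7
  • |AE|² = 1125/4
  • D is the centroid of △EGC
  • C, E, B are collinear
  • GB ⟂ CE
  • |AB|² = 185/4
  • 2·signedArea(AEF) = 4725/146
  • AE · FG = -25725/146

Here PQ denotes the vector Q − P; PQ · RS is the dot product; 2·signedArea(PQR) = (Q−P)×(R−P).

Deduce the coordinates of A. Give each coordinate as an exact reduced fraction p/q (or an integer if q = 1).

A = (-13/2, 3)

1. A_x = -13/2  [2·signedArea(AEF) = 4725/146 ∩ AE · FG = -25725/146]
2. A_y = 3  [2·signedArea(AEF) = 4725/146 ∩ AE · FG = -25725/146]
   → A = (-13/2, 3)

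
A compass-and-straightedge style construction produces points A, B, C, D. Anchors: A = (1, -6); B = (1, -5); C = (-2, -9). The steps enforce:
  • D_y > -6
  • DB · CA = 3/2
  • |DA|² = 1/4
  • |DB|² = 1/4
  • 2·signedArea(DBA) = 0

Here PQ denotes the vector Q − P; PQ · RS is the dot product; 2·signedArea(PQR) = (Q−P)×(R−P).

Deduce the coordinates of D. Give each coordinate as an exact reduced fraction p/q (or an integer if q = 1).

1. D_x = 1  [2·signedArea(DBA) = 0 ∩ DB · CA = 3/2]
2. D_y = -11/2  [2·signedArea(DBA) = 0 ∩ DB · CA = 3/2]
   → D = (1, -11/2)

D = (1, -11/2)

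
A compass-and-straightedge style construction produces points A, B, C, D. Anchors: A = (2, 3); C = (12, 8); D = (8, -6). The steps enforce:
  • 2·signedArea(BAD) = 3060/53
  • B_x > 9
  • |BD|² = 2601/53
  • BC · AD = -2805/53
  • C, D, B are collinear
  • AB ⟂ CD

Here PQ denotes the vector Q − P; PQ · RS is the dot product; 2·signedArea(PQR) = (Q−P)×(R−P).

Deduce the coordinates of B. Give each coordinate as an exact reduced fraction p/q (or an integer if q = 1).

B = (526/53, 39/53)

1. B_x = 526/53  [C, D, B are collinear ∩ AB ⟂ CD]
2. B_y = 39/53  [C, D, B are collinear ∩ AB ⟂ CD]
   → B = (526/53, 39/53)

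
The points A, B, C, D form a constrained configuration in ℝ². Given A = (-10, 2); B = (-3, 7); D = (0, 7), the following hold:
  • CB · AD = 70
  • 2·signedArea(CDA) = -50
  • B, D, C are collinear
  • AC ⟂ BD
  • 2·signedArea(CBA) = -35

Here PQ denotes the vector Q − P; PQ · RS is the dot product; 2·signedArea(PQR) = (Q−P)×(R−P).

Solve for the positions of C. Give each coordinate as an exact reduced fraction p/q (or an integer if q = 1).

1. C_x = -10  [B, D, C are collinear ∩ AC ⟂ BD]
2. C_y = 7  [B, D, C are collinear ∩ AC ⟂ BD]
   → C = (-10, 7)

C = (-10, 7)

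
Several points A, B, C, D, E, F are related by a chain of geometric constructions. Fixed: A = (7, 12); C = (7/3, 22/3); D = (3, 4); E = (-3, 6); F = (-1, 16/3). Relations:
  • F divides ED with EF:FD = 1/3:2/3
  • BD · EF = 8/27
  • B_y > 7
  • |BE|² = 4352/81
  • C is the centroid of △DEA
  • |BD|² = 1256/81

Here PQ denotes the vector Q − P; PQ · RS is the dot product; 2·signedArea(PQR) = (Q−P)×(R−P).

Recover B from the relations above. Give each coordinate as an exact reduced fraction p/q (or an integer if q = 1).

B = (37/9, 70/9)

1. B_x = 37/9  [line -2·x + 2/3·y + 82/27 = 0 ∩ |BE|² = 4352/81]
2. B_y = 70/9  [line -2·x + 2/3·y + 82/27 = 0 ∩ |BE|² = 4352/81]
   → B = (37/9, 70/9)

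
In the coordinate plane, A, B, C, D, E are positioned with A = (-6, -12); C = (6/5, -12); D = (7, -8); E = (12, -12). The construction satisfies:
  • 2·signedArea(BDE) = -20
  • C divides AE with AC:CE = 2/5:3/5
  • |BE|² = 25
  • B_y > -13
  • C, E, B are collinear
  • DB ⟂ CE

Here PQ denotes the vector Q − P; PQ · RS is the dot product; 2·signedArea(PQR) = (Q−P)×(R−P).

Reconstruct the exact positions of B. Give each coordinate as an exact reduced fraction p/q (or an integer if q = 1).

B = (7, -12)

1. B_x = 7  [C, E, B are collinear ∩ DB ⟂ CE]
2. B_y = -12  [C, E, B are collinear ∩ DB ⟂ CE]
   → B = (7, -12)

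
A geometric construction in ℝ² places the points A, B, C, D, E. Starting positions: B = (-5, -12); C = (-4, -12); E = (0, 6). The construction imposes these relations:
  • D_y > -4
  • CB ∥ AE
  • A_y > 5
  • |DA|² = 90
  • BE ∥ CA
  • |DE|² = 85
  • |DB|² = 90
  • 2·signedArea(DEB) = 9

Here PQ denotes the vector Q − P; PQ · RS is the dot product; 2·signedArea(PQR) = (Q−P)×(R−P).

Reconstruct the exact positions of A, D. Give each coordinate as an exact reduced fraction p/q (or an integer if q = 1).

A = (1, 6)
D = (-2, -3)

1. A_x = 1  [CB ∥ AE ∩ BE ∥ CA]
2. A_y = 6  [CB ∥ AE ∩ BE ∥ CA]
   → A = (1, 6)
3. D_x = -2  [line 18·x + -5·y + 21 = 0 ∩ |DB|² = 90]
4. D_y = -3  [line 18·x + -5·y + 21 = 0 ∩ |DB|² = 90]
   → D = (-2, -3)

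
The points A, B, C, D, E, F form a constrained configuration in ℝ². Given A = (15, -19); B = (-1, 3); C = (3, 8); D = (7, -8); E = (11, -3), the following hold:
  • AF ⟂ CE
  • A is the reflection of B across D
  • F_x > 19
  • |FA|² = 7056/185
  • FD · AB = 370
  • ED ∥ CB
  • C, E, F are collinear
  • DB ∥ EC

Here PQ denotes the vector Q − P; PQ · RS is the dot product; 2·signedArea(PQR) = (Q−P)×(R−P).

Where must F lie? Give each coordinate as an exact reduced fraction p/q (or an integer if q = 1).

1. F_x = 3699/185  [C, E, F are collinear ∩ AF ⟂ CE]
2. F_y = -2843/185  [C, E, F are collinear ∩ AF ⟂ CE]
   → F = (3699/185, -2843/185)

F = (3699/185, -2843/185)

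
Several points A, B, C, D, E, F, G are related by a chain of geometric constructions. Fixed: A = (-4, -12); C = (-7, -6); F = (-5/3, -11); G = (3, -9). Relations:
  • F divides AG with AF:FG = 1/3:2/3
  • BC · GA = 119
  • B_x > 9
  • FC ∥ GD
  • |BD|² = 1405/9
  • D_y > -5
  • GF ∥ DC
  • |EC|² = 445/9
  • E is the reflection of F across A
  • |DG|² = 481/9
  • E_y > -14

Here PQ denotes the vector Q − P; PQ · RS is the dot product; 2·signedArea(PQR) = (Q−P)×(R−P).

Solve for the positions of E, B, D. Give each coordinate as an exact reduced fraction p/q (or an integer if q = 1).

1. E_x = -19/3  [E is the reflection of F across A]
2. E_y = -13  [E is the reflection of F across A]
   → E = (-19/3, -13)
3. D_x = -7/3  [GF ∥ DC ∩ FC ∥ GD]
4. D_y = -4  [GF ∥ DC ∩ FC ∥ GD]
   → D = (-7/3, -4)
5. B_x = 10  [line 7·x + 3·y + -52 = 0 ∩ |BD|² = 1405/9]
6. B_y = -6  [line 7·x + 3·y + -52 = 0 ∩ |BD|² = 1405/9]
   → B = (10, -6)

B = (10, -6)
D = (-7/3, -4)
E = (-19/3, -13)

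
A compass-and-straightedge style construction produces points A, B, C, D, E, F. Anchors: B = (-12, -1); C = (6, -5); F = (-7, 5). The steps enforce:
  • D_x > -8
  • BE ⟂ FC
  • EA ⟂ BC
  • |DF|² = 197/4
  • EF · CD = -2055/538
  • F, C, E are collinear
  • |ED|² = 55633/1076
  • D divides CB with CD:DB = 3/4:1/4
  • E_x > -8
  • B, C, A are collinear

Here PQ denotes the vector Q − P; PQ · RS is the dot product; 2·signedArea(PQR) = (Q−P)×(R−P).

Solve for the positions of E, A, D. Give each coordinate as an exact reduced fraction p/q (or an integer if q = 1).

1. E_x = -1948/269  [F, C, E are collinear ∩ BE ⟂ FC]
2. E_y = 1395/269  [F, C, E are collinear ∩ BE ⟂ FC]
   → E = (-1948/269, 1395/269)
3. A_x = -200652/22865  [B, C, A are collinear ∩ EA ⟂ BC]
4. A_y = -39249/22865  [B, C, A are collinear ∩ EA ⟂ BC]
   → A = (-200652/22865, -39249/22865)
5. D_x = -15/2  [D divides CB with CD:DB = 3/4:1/4]
6. D_y = -2  [D divides CB with CD:DB = 3/4:1/4]
   → D = (-15/2, -2)

A = (-200652/22865, -39249/22865)
D = (-15/2, -2)
E = (-1948/269, 1395/269)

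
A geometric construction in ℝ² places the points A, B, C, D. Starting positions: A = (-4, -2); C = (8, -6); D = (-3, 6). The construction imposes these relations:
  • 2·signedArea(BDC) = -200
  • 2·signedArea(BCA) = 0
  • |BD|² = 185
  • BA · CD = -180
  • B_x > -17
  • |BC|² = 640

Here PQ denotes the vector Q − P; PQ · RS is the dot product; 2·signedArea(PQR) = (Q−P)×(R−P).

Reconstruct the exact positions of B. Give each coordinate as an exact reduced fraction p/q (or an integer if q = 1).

B = (-16, 2)

1. B_x = -16  [2·signedArea(BCA) = 0 ∩ 2·signedArea(BDC) = -200]
2. B_y = 2  [2·signedArea(BCA) = 0 ∩ 2·signedArea(BDC) = -200]
   → B = (-16, 2)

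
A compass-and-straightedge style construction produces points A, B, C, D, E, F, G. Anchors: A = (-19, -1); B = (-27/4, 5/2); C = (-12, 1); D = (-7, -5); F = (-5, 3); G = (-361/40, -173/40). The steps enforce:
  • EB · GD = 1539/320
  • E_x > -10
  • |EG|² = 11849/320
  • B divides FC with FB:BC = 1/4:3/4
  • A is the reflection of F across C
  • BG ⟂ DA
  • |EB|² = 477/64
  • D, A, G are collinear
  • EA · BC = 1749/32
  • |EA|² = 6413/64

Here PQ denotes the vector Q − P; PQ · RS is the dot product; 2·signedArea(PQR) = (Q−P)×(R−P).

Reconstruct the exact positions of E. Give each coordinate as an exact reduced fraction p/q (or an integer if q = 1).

1. E_x = -75/8  [EA · BC = 1749/32 ∩ EB · GD = 1539/320]
2. E_y = 7/4  [EA · BC = 1749/32 ∩ EB · GD = 1539/320]
   → E = (-75/8, 7/4)

E = (-75/8, 7/4)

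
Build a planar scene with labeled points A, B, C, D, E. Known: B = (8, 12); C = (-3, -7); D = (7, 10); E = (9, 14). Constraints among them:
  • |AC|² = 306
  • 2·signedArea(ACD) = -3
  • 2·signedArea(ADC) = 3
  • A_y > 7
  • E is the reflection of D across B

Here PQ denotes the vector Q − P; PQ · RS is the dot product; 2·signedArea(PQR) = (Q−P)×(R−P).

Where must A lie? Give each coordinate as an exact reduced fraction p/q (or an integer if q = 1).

1. A_x = 6  [line 17·x + -10·y + -22 = 0 ∩ |AC|² = 306]
2. A_y = 8  [line 17·x + -10·y + -22 = 0 ∩ |AC|² = 306]
   → A = (6, 8)

A = (6, 8)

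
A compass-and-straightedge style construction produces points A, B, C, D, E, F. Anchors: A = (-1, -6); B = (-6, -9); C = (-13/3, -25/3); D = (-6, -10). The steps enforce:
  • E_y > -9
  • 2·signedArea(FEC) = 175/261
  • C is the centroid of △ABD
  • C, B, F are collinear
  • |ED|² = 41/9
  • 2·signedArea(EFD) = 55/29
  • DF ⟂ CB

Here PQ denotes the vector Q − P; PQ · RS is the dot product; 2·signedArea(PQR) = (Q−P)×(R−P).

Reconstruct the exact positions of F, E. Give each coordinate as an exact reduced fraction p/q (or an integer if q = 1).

E = (-13/3, -26/3)
F = (-184/29, -265/29)

1. F_x = -184/29  [C, B, F are collinear ∩ DF ⟂ CB]
2. F_y = -265/29  [C, B, F are collinear ∩ DF ⟂ CB]
   → F = (-184/29, -265/29)
3. E_x = -13/3  [2·signedArea(EFD) = 55/29 ∩ 2·signedArea(FEC) = 175/261]
4. E_y = -26/3  [2·signedArea(EFD) = 55/29 ∩ 2·signedArea(FEC) = 175/261]
   → E = (-13/3, -26/3)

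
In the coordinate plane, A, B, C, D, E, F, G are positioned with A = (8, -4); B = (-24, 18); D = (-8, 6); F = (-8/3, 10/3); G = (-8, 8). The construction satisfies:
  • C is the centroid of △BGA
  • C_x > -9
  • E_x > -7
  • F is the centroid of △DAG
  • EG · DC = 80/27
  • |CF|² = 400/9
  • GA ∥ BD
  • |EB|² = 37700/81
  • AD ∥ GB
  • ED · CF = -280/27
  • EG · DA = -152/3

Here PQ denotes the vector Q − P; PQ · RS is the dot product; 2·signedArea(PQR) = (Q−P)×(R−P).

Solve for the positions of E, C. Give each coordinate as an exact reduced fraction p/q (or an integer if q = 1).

1. C_x = -8  [C is the centroid of △BGA]
2. C_y = 22/3  [C is the centroid of △BGA]
   → C = (-8, 22/3)
3. E_x = -56/9  [EG · DA = -152/3 ∩ EG · DC = 80/27]
4. E_y = 52/9  [EG · DA = -152/3 ∩ EG · DC = 80/27]
   → E = (-56/9, 52/9)

C = (-8, 22/3)
E = (-56/9, 52/9)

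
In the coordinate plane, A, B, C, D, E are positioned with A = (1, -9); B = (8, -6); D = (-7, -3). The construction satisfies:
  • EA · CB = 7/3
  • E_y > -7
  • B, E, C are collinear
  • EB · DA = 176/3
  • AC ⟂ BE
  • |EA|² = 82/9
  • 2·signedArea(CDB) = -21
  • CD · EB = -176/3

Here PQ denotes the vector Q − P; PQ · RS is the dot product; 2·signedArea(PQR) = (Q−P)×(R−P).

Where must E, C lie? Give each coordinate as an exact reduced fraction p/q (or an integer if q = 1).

1. E_x = 2/3  [line -8·x + 6·y + 124/3 = 0 ∩ |EA|² = 82/9]
2. E_y = -6  [line -8·x + 6·y + 124/3 = 0 ∩ |EA|² = 82/9]
   → E = (2/3, -6)
3. C_x = 1  [EA · CB = 7/3 ∩ B, E, C are collinear]
4. C_y = -6  [EA · CB = 7/3 ∩ B, E, C are collinear]
   → C = (1, -6)

C = (1, -6)
E = (2/3, -6)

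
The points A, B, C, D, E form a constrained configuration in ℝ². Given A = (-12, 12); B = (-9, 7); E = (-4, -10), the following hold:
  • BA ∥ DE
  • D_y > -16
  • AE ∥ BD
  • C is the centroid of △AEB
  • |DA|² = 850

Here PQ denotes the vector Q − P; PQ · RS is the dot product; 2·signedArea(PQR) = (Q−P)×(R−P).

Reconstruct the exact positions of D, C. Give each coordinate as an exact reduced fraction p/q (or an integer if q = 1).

C = (-25/3, 3)
D = (-1, -15)

1. D_x = -1  [BA ∥ DE ∩ AE ∥ BD]
2. D_y = -15  [BA ∥ DE ∩ AE ∥ BD]
   → D = (-1, -15)
3. C_x = -25/3  [C is the centroid of △AEB]
4. C_y = 3  [C is the centroid of △AEB]
   → C = (-25/3, 3)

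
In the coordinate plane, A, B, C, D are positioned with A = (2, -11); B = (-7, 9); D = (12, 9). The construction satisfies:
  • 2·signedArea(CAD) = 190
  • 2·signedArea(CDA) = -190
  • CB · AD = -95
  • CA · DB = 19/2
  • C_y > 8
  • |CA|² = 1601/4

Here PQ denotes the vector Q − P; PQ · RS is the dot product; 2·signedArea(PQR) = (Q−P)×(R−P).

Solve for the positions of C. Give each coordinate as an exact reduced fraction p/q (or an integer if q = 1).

C = (5/2, 9)

1. C_x = 5/2  [2·signedArea(CAD) = 190 ∩ CB · AD = -95]
2. C_y = 9  [2·signedArea(CAD) = 190 ∩ CB · AD = -95]
   → C = (5/2, 9)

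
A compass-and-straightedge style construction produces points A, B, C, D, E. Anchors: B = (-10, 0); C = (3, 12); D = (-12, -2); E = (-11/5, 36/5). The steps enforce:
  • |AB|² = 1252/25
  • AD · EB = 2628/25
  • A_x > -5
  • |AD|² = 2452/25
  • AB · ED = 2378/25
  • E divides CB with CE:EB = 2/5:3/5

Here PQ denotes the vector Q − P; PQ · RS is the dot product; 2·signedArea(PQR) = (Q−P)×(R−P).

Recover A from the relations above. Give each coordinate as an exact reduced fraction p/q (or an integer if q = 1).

1. A_x = -24/5  [AB · ED = 2378/25 ∩ AD · EB = 2628/25]
2. A_y = 24/5  [AB · ED = 2378/25 ∩ AD · EB = 2628/25]
   → A = (-24/5, 24/5)

A = (-24/5, 24/5)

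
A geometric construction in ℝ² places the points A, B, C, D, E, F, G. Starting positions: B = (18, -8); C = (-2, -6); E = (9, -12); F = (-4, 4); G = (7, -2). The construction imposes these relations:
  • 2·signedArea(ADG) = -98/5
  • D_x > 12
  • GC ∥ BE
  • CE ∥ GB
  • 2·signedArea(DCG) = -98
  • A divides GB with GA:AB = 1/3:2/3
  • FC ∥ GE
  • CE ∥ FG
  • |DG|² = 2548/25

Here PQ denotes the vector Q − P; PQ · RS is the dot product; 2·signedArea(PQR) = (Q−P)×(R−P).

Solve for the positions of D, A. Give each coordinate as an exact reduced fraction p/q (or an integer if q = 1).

1. D_x = 63/5  [line -4·x + 9·y + 144 = 0 ∩ |DG|² = 2548/25]
2. D_y = -52/5  [line -4·x + 9·y + 144 = 0 ∩ |DG|² = 2548/25]
   → D = (63/5, -52/5)
3. A_x = 32/3  [A divides GB with GA:AB = 1/3:2/3]
4. A_y = -4  [A divides GB with GA:AB = 1/3:2/3]
   → A = (32/3, -4)

A = (32/3, -4)
D = (63/5, -52/5)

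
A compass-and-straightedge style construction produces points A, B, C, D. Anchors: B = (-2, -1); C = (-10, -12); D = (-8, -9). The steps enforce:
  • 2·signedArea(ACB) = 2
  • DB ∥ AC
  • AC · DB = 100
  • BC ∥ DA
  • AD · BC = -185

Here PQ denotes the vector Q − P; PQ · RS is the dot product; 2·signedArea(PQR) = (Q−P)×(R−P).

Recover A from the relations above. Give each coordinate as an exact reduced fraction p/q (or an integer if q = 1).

1. A_x = -16  [DB ∥ AC ∩ BC ∥ DA]
2. A_y = -20  [DB ∥ AC ∩ BC ∥ DA]
   → A = (-16, -20)

A = (-16, -20)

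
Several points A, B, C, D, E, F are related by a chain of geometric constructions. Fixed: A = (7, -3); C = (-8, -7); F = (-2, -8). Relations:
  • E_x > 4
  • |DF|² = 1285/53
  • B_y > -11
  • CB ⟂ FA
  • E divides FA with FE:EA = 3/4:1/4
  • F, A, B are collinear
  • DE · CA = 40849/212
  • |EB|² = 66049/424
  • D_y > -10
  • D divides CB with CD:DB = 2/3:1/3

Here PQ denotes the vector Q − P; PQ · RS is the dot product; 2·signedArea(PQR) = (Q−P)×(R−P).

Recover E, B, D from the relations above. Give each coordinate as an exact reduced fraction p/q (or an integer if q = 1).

B = (-653/106, -1093/106)
D = (-359/53, -488/53)
E = (19/4, -17/4)

1. E_x = 19/4  [E divides FA with FE:EA = 3/4:1/4]
2. E_y = -17/4  [E divides FA with FE:EA = 3/4:1/4]
   → E = (19/4, -17/4)
3. B_x = -653/106  [F, A, B are collinear ∩ CB ⟂ FA]
4. B_y = -1093/106  [F, A, B are collinear ∩ CB ⟂ FA]
   → B = (-653/106, -1093/106)
5. D_x = -359/53  [D divides CB with CD:DB = 2/3:1/3]
6. D_y = -488/53  [D divides CB with CD:DB = 2/3:1/3]
   → D = (-359/53, -488/53)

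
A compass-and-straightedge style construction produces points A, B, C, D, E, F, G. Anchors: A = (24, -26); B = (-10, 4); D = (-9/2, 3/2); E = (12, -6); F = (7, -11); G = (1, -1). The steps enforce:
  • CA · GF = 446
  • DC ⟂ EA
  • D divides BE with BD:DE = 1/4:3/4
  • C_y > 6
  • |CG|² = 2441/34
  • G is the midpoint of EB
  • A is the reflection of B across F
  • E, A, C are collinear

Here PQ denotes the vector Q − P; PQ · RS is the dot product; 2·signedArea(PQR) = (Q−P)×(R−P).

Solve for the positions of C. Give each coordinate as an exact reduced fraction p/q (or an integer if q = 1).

C = (147/34, 231/34)

1. C_x = 147/34  [E, A, C are collinear ∩ DC ⟂ EA]
2. C_y = 231/34  [E, A, C are collinear ∩ DC ⟂ EA]
   → C = (147/34, 231/34)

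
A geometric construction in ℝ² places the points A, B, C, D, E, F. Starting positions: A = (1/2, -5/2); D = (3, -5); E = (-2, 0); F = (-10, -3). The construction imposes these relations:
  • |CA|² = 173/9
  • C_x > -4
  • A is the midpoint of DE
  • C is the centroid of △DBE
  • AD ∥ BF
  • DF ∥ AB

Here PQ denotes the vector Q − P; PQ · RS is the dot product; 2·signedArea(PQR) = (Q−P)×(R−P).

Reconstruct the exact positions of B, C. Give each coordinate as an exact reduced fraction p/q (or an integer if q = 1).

1. B_x = -25/2  [AD ∥ BF ∩ DF ∥ AB]
2. B_y = -1/2  [AD ∥ BF ∩ DF ∥ AB]
   → B = (-25/2, -1/2)
3. C_x = -23/6  [C is the centroid of △DBE]
4. C_y = -11/6  [C is the centroid of △DBE]
   → C = (-23/6, -11/6)

B = (-25/2, -1/2)
C = (-23/6, -11/6)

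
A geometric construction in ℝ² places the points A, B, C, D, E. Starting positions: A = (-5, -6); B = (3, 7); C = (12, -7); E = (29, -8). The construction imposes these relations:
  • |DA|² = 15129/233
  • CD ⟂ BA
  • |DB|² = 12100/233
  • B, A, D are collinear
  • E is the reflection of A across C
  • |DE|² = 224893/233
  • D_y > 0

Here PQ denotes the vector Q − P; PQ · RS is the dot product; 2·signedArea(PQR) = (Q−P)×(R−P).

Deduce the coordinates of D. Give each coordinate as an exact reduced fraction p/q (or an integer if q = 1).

D = (-181/233, 201/233)

1. D_x = -181/233  [B, A, D are collinear ∩ CD ⟂ BA]
2. D_y = 201/233  [B, A, D are collinear ∩ CD ⟂ BA]
   → D = (-181/233, 201/233)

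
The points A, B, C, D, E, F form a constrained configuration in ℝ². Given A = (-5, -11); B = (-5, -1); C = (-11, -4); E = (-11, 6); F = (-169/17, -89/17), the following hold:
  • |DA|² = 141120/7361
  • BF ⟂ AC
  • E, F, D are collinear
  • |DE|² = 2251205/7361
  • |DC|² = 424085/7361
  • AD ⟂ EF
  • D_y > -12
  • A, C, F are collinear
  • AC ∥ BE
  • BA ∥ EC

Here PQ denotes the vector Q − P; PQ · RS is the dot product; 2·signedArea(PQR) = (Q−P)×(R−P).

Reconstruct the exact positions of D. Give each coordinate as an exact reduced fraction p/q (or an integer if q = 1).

1. D_x = -68893/7361  [E, F, D are collinear ∩ AD ⟂ EF]
2. D_y = -83995/7361  [E, F, D are collinear ∩ AD ⟂ EF]
   → D = (-68893/7361, -83995/7361)

D = (-68893/7361, -83995/7361)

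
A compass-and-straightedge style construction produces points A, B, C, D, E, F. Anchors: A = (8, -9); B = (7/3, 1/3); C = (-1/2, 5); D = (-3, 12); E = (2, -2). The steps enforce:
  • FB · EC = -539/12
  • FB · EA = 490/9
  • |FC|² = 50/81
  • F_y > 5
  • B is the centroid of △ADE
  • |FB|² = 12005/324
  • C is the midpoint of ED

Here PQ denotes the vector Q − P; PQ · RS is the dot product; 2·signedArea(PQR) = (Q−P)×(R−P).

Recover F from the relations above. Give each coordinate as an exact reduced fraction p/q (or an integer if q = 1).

F = (-7/18, 52/9)

1. F_x = -7/18  [FB · EA = 490/9 ∩ FB · EC = -539/12]
2. F_y = 52/9  [FB · EA = 490/9 ∩ FB · EC = -539/12]
   → F = (-7/18, 52/9)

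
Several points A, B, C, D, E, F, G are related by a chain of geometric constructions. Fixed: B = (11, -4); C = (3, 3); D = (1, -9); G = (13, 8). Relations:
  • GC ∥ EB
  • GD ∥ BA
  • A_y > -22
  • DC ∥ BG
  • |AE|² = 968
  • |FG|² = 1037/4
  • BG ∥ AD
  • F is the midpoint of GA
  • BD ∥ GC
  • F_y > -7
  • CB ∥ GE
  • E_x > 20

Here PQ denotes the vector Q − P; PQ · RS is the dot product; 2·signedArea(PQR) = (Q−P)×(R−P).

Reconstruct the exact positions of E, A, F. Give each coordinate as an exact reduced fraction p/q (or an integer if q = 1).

A = (-1, -21)
E = (21, 1)
F = (6, -13/2)

1. E_x = 21  [GC ∥ EB ∩ CB ∥ GE]
2. E_y = 1  [GC ∥ EB ∩ CB ∥ GE]
   → E = (21, 1)
3. A_x = -1  [BG ∥ AD ∩ GD ∥ BA]
4. A_y = -21  [BG ∥ AD ∩ GD ∥ BA]
   → A = (-1, -21)
5. F_x = 6  [F is the midpoint of GA]
6. F_y = -13/2  [F is the midpoint of GA]
   → F = (6, -13/2)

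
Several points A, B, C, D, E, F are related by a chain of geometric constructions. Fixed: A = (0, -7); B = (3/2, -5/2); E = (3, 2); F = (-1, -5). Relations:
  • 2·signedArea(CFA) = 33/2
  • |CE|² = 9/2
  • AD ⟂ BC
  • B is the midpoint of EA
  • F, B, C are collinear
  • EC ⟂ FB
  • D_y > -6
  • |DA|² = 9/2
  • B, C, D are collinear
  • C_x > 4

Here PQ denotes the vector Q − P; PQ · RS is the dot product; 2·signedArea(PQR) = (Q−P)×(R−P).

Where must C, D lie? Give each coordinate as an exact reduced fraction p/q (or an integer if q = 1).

C = (9/2, 1/2)
D = (-3/2, -11/2)

1. C_x = 9/2  [F, B, C are collinear ∩ EC ⟂ FB]
2. C_y = 1/2  [F, B, C are collinear ∩ EC ⟂ FB]
   → C = (9/2, 1/2)
3. D_x = -3/2  [B, C, D are collinear ∩ AD ⟂ BC]
4. D_y = -11/2  [B, C, D are collinear ∩ AD ⟂ BC]
   → D = (-3/2, -11/2)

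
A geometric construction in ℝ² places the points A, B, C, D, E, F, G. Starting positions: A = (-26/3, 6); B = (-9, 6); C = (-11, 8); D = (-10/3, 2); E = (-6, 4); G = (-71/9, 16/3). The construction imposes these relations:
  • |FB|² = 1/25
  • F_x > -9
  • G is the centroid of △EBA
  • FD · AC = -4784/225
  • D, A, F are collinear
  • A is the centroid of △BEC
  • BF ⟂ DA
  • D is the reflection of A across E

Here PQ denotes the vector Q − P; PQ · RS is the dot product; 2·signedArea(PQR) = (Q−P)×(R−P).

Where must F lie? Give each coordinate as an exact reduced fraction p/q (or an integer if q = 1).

1. F_x = -222/25  [D, A, F are collinear ∩ BF ⟂ DA]
2. F_y = 154/25  [D, A, F are collinear ∩ BF ⟂ DA]
   → F = (-222/25, 154/25)

F = (-222/25, 154/25)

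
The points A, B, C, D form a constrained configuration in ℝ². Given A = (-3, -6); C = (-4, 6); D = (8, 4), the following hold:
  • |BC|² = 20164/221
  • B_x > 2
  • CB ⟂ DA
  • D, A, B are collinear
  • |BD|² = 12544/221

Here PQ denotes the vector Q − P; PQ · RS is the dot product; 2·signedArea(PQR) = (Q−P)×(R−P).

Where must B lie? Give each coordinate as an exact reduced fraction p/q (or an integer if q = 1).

B = (536/221, -236/221)

1. B_x = 536/221  [D, A, B are collinear ∩ CB ⟂ DA]
2. B_y = -236/221  [D, A, B are collinear ∩ CB ⟂ DA]
   → B = (536/221, -236/221)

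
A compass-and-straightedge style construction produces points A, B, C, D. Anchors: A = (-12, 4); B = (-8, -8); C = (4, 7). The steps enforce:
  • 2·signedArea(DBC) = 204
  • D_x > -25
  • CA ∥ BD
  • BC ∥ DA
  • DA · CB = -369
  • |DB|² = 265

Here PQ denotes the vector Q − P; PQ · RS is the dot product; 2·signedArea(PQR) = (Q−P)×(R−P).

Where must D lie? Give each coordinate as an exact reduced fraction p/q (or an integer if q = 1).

1. D_x = -24  [BC ∥ DA ∩ CA ∥ BD]
2. D_y = -11  [BC ∥ DA ∩ CA ∥ BD]
   → D = (-24, -11)

D = (-24, -11)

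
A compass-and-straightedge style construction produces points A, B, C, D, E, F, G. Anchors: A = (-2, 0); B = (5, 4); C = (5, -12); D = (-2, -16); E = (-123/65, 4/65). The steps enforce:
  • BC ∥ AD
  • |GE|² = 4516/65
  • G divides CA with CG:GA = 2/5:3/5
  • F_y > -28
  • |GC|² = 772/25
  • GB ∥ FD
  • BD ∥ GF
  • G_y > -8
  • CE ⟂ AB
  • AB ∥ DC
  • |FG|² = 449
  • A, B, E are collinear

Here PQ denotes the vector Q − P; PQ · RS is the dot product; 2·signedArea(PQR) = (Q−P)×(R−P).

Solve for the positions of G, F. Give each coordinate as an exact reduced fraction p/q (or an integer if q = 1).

1. G_x = 11/5  [G divides CA with CG:GA = 2/5:3/5]
2. G_y = -36/5  [G divides CA with CG:GA = 2/5:3/5]
   → G = (11/5, -36/5)
3. F_x = -24/5  [GB ∥ FD ∩ BD ∥ GF]
4. F_y = -136/5  [GB ∥ FD ∩ BD ∥ GF]
   → F = (-24/5, -136/5)

F = (-24/5, -136/5)
G = (11/5, -36/5)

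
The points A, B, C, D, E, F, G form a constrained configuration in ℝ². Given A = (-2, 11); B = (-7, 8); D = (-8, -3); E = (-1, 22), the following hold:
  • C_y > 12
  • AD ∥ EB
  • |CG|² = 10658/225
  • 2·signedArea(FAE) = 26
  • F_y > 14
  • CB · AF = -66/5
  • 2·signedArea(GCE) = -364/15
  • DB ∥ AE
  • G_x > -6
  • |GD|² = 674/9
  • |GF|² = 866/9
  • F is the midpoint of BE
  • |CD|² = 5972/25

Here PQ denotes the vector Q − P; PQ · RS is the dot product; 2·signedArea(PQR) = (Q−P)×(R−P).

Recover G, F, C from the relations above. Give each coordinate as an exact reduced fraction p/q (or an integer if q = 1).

C = (-26/5, 61/5)
F = (-4, 15)
G = (-17/3, 16/3)

1. F_x = -4  [F is the midpoint of BE]
2. F_y = 15  [F is the midpoint of BE]
   → F = (-4, 15)
3. C_x = -26/5  [line 2·x + -4·y + 296/5 = 0 ∩ |CD|² = 5972/25]
4. C_y = 61/5  [line 2·x + -4·y + 296/5 = 0 ∩ |CD|² = 5972/25]
   → C = (-26/5, 61/5)
5. G_x = -17/3  [line -49/5·x + 21/5·y + -1169/15 = 0 ∩ |GD|² = 674/9]
6. G_y = 16/3  [line -49/5·x + 21/5·y + -1169/15 = 0 ∩ |GD|² = 674/9]
   → G = (-17/3, 16/3)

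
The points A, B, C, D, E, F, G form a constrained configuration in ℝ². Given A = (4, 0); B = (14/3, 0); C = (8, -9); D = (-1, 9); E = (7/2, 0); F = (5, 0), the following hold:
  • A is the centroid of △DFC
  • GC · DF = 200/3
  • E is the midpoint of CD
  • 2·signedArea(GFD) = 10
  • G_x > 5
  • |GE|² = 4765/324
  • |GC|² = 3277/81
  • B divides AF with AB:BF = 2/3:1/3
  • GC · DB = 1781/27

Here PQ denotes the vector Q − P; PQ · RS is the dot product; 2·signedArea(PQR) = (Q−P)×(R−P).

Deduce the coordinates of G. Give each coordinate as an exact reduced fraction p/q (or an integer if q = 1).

1. G_x = 53/9  [GC · DF = 200/3 ∩ GC · DB = 1781/27]
2. G_y = -3  [GC · DF = 200/3 ∩ GC · DB = 1781/27]
   → G = (53/9, -3)

G = (53/9, -3)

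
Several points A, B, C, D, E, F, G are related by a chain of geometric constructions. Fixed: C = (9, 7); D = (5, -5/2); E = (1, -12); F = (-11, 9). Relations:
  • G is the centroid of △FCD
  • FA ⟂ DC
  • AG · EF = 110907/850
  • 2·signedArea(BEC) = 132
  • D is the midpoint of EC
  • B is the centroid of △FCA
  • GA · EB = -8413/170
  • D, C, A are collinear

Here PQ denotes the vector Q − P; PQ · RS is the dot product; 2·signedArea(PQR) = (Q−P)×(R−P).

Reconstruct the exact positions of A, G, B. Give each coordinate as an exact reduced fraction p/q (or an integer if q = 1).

A = (2849/425, 657/425)
B = (1999/1275, 7457/1275)
G = (1, 9/2)

1. A_x = 2849/425  [D, C, A are collinear ∩ FA ⟂ DC]
2. A_y = 657/425  [D, C, A are collinear ∩ FA ⟂ DC]
   → A = (2849/425, 657/425)
3. G_x = 1  [G is the centroid of △FCD]
4. G_y = 9/2  [G is the centroid of △FCD]
   → G = (1, 9/2)
5. B_x = 1999/1275  [B is the centroid of △FCA]
6. B_y = 7457/1275  [B is the centroid of △FCA]
   → B = (1999/1275, 7457/1275)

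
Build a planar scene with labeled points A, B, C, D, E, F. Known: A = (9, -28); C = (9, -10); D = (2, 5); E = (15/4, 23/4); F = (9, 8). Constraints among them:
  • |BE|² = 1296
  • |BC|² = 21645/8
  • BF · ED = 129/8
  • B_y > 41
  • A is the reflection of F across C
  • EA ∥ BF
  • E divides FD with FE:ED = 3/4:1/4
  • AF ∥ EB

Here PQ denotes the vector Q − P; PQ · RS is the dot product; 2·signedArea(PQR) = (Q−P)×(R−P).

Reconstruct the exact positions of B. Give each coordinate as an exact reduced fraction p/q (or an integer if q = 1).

1. B_x = 15/4  [EA ∥ BF ∩ AF ∥ EB]
2. B_y = 167/4  [EA ∥ BF ∩ AF ∥ EB]
   → B = (15/4, 167/4)

B = (15/4, 167/4)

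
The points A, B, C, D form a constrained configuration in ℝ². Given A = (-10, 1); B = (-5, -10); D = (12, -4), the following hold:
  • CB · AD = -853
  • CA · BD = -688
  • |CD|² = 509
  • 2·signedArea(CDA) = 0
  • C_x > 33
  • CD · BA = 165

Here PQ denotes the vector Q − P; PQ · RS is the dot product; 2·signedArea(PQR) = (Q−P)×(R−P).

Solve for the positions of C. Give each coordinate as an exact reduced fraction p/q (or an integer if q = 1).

1. C_x = 34  [2·signedArea(CDA) = 0 ∩ CB · AD = -853]
2. C_y = -9  [2·signedArea(CDA) = 0 ∩ CB · AD = -853]
   → C = (34, -9)

C = (34, -9)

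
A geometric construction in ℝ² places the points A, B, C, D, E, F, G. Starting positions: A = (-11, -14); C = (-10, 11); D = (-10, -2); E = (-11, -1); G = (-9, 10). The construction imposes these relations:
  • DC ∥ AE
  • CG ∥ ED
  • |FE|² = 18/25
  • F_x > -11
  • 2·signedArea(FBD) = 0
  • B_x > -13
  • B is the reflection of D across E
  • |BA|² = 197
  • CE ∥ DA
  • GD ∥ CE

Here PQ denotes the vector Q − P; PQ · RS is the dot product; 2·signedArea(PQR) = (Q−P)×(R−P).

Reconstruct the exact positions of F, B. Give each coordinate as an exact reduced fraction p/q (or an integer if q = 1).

B = (-12, 0)
F = (-52/5, -8/5)

1. B_x = -12  [B is the reflection of D across E]
2. B_y = 0  [B is the reflection of D across E]
   → B = (-12, 0)
3. F_x = -52/5  [line 2·x + 2·y + 24 = 0 ∩ |FE|² = 18/25]
4. F_y = -8/5  [line 2·x + 2·y + 24 = 0 ∩ |FE|² = 18/25]
   → F = (-52/5, -8/5)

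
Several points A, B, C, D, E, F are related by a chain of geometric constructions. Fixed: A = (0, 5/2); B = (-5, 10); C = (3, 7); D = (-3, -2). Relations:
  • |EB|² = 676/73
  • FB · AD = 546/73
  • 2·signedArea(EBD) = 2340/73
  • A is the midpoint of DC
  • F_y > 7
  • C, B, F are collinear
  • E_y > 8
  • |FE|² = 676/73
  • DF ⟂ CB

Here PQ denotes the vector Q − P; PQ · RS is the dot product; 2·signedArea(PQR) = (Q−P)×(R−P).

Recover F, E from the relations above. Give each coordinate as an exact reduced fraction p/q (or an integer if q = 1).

1. F_x = 51/73  [C, B, F are collinear ∩ DF ⟂ CB]
2. F_y = 574/73  [C, B, F are collinear ∩ DF ⟂ CB]
   → F = (51/73, 574/73)
3. E_x = -157/73  [line 12·x + 2·y + 580/73 = 0 ∩ |FE|² = 676/73]
4. E_y = 652/73  [line 12·x + 2·y + 580/73 = 0 ∩ |FE|² = 676/73]
   → E = (-157/73, 652/73)

E = (-157/73, 652/73)
F = (51/73, 574/73)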